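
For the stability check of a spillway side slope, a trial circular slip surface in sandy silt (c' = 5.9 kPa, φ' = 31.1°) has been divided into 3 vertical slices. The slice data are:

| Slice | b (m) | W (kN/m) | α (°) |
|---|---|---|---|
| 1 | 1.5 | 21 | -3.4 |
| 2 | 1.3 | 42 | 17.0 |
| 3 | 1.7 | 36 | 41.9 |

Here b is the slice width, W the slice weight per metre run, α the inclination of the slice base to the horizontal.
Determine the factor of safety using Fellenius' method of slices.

FS = 2.38

Ordinary method of slices: FS = Σ[c'·Δl_i + (W_i cosα_i)·tanφ'] / Σ W_i sinα_i, with Δl_i = b_i / cosα_i.
Slice 1: Δl = 1.5/cos(-3.4°) = 1.503 m; N'_1 = 21·cos(-3.4°) = 21.0; c'Δl = 8.87; W sinα = -1.2
Slice 2: Δl = 1.3/cos17.0° = 1.359 m; N'_2 = 42·cos17.0° = 40.2; c'Δl = 8.02; W sinα = 12.3
Slice 3: Δl = 1.7/cos41.9° = 2.284 m; N'_3 = 36·cos41.9° = 26.8; c'Δl = 13.48; W sinα = 24.0
Σc'Δl = 30.4 kN/m; ΣN' = 87.9 kN/m; ΣW sinα = 35.1 kN/m
Resisting = 30.4 + 87.9·tan31.1° = 30.4 + 53.0 = 83.4 kN/m
FS = 83.4 / 35.1 = 2.378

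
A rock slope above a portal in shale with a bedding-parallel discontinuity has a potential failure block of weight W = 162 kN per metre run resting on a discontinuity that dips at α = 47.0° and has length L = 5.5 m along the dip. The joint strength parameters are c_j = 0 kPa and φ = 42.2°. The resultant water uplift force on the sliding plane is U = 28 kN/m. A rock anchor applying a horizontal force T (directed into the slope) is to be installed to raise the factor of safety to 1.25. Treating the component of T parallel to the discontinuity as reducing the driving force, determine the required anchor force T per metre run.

T = 48 kN/m

Resolving forces along and normal to the sliding plane, with the horizontal anchor force T adding T·sinα to the effective normal force and T·cosα acting up the plane against the driving force:
FS = [c_jL + (W cosα − U + T sinα) tanφ] / [W sinα − T cosα]
Without the anchor: N' = 82.5 kN/m, driving T_d = 118.5 kN/m, resisting R = 0·5.5 + 82.5·tan42.2° = 74.8 kN/m, FS = 0.63.
Setting FS = 1.25 and solving for T:
1.25·(118.5 − T cos47.0°) = 74.8 + T sin47.0°·tan42.2°
T·(sin47.0°·tan42.2° + 1.25·cos47.0°) = 1.25·118.5 − 74.8
T·(0.7314·0.9067 + 1.25·0.6820) = 148.1 − 74.8 = 73.3
T·1.5156 = 73.3
T = 48.4 kN/m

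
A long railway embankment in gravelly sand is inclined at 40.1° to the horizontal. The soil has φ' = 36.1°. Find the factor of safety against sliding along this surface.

For a dry cohesionless infinite slope the factor of safety is FS = tanφ' / tanβ.
FS = tan36.1° / tan40.1° = 0.7292 / 0.8421 = 0.866

FS = 0.87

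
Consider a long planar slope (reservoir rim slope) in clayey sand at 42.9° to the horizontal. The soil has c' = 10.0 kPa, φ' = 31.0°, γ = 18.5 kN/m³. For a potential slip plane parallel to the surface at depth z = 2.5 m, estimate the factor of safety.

For an infinite slope with a slip plane parallel to the surface (no pore pressure): FS = [c' + γz cos²β tanφ'] / [γz sinβ cosβ].
γz = 18.5·2.5 = 46.25 kN/m²
Numerator = 10.0 + 46.25·cos²42.9°·tan31.0° = 10.0 + 46.25·0.5366·0.6009 = 24.913 kPa
Denominator = 46.25·sin42.9°·cos42.9° = 46.25·0.6807·0.7325 = 23.063 kPa
FS = 24.913 / 23.063 = 1.080

FS = 1.08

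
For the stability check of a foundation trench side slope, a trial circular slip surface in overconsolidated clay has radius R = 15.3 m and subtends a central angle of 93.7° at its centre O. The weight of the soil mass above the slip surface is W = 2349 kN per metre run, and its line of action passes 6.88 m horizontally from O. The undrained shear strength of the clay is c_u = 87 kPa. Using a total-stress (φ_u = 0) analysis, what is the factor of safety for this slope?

FS = 2.06

Taking moments about the centre O, the resisting moment is provided by the undrained shear strength acting along the arc:
Arc length L_a = R·θ = 15.3·(93.7°·π/180) = 15.3·1.6354 = 25.02 m
M_R = c_u·L_a·R = 87·25.02·15.3 = 33305.7 kN·m/m
M_D = W·d = 2349·6.88 = 16161.1 kN·m/m
FS = M_R / M_D = 33305.7 / 16161.1 = 2.061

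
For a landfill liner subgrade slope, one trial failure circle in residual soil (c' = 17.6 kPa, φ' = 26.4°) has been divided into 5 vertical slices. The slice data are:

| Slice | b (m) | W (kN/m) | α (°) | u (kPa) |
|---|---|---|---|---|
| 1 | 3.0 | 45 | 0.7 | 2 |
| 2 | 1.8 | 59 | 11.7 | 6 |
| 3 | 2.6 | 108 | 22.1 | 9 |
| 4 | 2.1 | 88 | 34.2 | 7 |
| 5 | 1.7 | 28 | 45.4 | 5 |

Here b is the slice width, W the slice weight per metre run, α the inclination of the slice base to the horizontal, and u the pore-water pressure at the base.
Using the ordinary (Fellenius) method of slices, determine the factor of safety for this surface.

Ordinary method of slices: FS = Σ[c'·Δl_i + (W_i cosα_i − u_i·Δl_i)·tanφ'] / Σ W_i sinα_i, with Δl_i = b_i / cosα_i.
Slice 1: Δl = 3.0/cos0.7° = 3.000 m; N'_1 = 45·cos0.7° − 2·3.000 = 39.0; c'Δl = 52.80; W sinα = 0.5
Slice 2: Δl = 1.8/cos11.7° = 1.838 m; N'_2 = 59·cos11.7° − 6·1.838 = 46.7; c'Δl = 32.35; W sinα = 12.0
Slice 3: Δl = 2.6/cos22.1° = 2.806 m; N'_3 = 108·cos22.1° − 9·2.806 = 74.8; c'Δl = 49.39; W sinα = 40.6
Slice 4: Δl = 2.1/cos34.2° = 2.539 m; N'_4 = 88·cos34.2° − 7·2.539 = 55.0; c'Δl = 44.69; W sinα = 49.5
Slice 5: Δl = 1.7/cos45.4° = 2.421 m; N'_5 = 28·cos45.4° − 5·2.421 = 7.6; c'Δl = 42.61; W sinα = 19.9
Σc'Δl = 221.8 kN/m; ΣN' = 223.1 kN/m; ΣW sinα = 122.5 kN/m
Resisting = 221.8 + 223.1·tan26.4° = 221.8 + 110.8 = 332.6 kN/m
FS = 332.6 / 122.5 = 2.714

FS = 2.71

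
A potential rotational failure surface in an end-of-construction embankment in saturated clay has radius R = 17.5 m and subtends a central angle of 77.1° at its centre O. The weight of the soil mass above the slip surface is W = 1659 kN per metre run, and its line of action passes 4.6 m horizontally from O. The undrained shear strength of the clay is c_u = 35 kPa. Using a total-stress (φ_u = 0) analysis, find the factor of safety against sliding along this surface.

Taking moments about the centre O, the resisting moment is provided by the undrained shear strength acting along the arc:
Arc length L_a = R·θ = 17.5·(77.1°·π/180) = 17.5·1.3456 = 23.55 m
M_R = c_u·L_a·R = 35·23.55·17.5 = 14423.7 kN·m/m
M_D = W·d = 1659·4.6 = 7631.4 kN·m/m
FS = M_R / M_D = 14423.7 / 7631.4 = 1.890

FS = 1.89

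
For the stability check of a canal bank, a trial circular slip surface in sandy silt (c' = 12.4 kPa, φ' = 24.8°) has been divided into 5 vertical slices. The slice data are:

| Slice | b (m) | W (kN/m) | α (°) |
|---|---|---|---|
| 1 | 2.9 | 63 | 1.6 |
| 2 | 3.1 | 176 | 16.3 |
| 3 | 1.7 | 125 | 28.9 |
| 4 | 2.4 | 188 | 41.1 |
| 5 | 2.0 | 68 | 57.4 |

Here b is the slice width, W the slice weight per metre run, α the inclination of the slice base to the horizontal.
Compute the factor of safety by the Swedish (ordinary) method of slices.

Ordinary method of slices: FS = Σ[c'·Δl_i + (W_i cosα_i)·tanφ'] / Σ W_i sinα_i, with Δl_i = b_i / cosα_i.
Slice 1: Δl = 2.9/cos1.6° = 2.901 m; N'_1 = 63·cos1.6° = 63.0; c'Δl = 35.97; W sinα = 1.8
Slice 2: Δl = 3.1/cos16.3° = 3.230 m; N'_2 = 176·cos16.3° = 168.9; c'Δl = 40.05; W sinα = 49.4
Slice 3: Δl = 1.7/cos28.9° = 1.942 m; N'_3 = 125·cos28.9° = 109.4; c'Δl = 24.08; W sinα = 60.4
Slice 4: Δl = 2.4/cos41.1° = 3.185 m; N'_4 = 188·cos41.1° = 141.7; c'Δl = 39.49; W sinα = 123.6
Slice 5: Δl = 2.0/cos57.4° = 3.712 m; N'_5 = 68·cos57.4° = 36.6; c'Δl = 46.03; W sinα = 57.3
Σc'Δl = 185.6 kN/m; ΣN' = 519.6 kN/m; ΣW sinα = 292.4 kN/m
Resisting = 185.6 + 519.6·tan24.8° = 185.6 + 240.1 = 425.7 kN/m
FS = 425.7 / 292.4 = 1.456

FS = 1.46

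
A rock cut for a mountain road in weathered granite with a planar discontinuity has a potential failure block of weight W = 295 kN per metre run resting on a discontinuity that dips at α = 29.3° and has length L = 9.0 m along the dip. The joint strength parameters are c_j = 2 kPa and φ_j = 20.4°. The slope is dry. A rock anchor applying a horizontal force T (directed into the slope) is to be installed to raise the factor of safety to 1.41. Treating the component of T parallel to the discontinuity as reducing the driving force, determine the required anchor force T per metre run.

T = 64 kN/m

Resolving forces along and normal to the sliding plane, with the horizontal anchor force T adding T·sinα to the effective normal force and T·cosα acting up the plane against the driving force:
FS = [c_jL + (W cosα + T sinα) tanφ_j] / [W sinα − T cosα]
Without the anchor: N' = 257.3 kN/m, driving T_d = 144.4 kN/m, resisting R = 2·9.0 + 257.3·tan20.4° = 113.7 kN/m, FS = 0.79.
Setting FS = 1.41 and solving for T:
1.41·(144.4 − T cos29.3°) = 113.7 + T sin29.3°·tan20.4°
T·(sin29.3°·tan20.4° + 1.41·cos29.3°) = 1.41·144.4 − 113.7
T·(0.4894·0.3719 + 1.41·0.8721) = 203.6 − 113.7 = 89.9
T·1.4116 = 89.9
T = 63.7 kN/m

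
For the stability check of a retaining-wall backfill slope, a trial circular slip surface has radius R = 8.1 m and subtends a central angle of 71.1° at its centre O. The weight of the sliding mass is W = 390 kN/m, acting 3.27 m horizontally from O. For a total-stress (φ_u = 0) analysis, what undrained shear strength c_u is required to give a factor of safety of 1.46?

FS = c_u·L_a·R / (W·d), so c_u = FS·W·d / (L_a·R).
Arc length L_a = R·θ = 8.1·(71.1°·π/180) = 8.1·1.2409 = 10.05 m
c_u = 1.46·390·3.27 / (10.05·8.1) = 1861.9 / 81.42 = 22.87 kPa

c_u = 22.9 kPa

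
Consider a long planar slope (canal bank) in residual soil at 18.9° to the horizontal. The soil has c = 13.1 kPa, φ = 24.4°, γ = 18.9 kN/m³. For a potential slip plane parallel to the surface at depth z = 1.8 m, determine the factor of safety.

FS = 2.58

For an infinite slope with a slip plane parallel to the surface (no pore pressure): FS = [c + γz cos²β tanφ] / [γz sinβ cosβ].
γz = 18.9·1.8 = 34.02 kN/m²
Numerator = 13.1 + 34.02·cos²18.9°·tan24.4° = 13.1 + 34.02·0.8951·0.4536 = 26.913 kPa
Denominator = 34.02·sin18.9°·cos18.9° = 34.02·0.3239·0.9461 = 10.426 kPa
FS = 26.913 / 10.426 = 2.581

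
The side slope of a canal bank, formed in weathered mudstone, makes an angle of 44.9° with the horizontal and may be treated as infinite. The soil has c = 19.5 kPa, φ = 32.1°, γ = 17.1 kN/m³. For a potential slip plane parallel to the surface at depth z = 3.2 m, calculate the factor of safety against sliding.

For an infinite slope with a slip plane parallel to the surface (no pore pressure): FS = [c + γz cos²β tanφ] / [γz sinβ cosβ].
γz = 17.1·3.2 = 54.72 kN/m²
Numerator = 19.5 + 54.72·cos²44.9°·tan32.1° = 19.5 + 54.72·0.5017·0.6273 = 36.723 kPa
Denominator = 54.72·sin44.9°·cos44.9° = 54.72·0.7059·0.7083 = 27.360 kPa
FS = 36.723 / 27.360 = 1.342

FS = 1.34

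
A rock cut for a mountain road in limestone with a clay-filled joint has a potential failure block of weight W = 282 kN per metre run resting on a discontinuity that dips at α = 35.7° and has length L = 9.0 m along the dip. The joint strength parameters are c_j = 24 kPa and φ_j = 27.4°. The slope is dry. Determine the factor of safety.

FS = 2.03

Resolving the block weight along and normal to the plane and applying the Mohr–Coulomb strength on the joint:
N' = W cosα = 282·cos35.7° = 229.0 kN/m
Driving force T = W sinα = 282·sin35.7° = 164.6 kN/m
Resisting force R = c_j·L + N'·tanφ_j = 24·9.0 + 229.0·tan27.4° = 216.0 + 118.7 = 334.7 kN/m
FS = R / T = 334.7 / 164.6 = 2.034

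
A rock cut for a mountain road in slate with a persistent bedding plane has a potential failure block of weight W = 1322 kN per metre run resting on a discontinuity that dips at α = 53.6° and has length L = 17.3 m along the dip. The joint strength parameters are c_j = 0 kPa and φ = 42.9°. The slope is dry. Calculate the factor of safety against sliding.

FS = 0.69

Resolving the block weight along and normal to the plane and applying the Mohr–Coulomb strength on the joint:
N' = W cosα = 1322·cos53.6° = 784.5 kN/m
Driving force T = W sinα = 1322·sin53.6° = 1064.1 kN/m
Resisting force R = c_j·L + N'·tanφ = 0·17.3 + 784.5·tan42.9° = 0.0 + 729.0 = 729.0 kN/m
FS = R / T = 729.0 / 1064.1 = 0.685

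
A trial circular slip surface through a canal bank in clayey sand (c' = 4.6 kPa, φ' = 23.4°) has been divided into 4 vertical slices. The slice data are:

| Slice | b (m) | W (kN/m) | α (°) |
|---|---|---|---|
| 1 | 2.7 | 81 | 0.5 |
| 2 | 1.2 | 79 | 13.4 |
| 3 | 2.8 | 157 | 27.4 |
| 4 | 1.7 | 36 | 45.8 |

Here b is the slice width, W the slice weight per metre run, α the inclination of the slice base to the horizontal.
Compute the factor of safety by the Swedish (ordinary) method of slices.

FS = 1.57

Ordinary method of slices: FS = Σ[c'·Δl_i + (W_i cosα_i)·tanφ'] / Σ W_i sinα_i, with Δl_i = b_i / cosα_i.
Slice 1: Δl = 2.7/cos0.5° = 2.700 m; N'_1 = 81·cos0.5° = 81.0; c'Δl = 12.42; W sinα = 0.7
Slice 2: Δl = 1.2/cos13.4° = 1.234 m; N'_2 = 79·cos13.4° = 76.8; c'Δl = 5.67; W sinα = 18.3
Slice 3: Δl = 2.8/cos27.4° = 3.154 m; N'_3 = 157·cos27.4° = 139.4; c'Δl = 14.51; W sinα = 72.3
Slice 4: Δl = 1.7/cos45.8° = 2.438 m; N'_4 = 36·cos45.8° = 25.1; c'Δl = 11.22; W sinα = 25.8
Σc'Δl = 43.8 kN/m; ΣN' = 322.3 kN/m; ΣW sinα = 117.1 kN/m
Resisting = 43.8 + 322.3·tan23.4° = 43.8 + 139.5 = 183.3 kN/m
FS = 183.3 / 117.1 = 1.566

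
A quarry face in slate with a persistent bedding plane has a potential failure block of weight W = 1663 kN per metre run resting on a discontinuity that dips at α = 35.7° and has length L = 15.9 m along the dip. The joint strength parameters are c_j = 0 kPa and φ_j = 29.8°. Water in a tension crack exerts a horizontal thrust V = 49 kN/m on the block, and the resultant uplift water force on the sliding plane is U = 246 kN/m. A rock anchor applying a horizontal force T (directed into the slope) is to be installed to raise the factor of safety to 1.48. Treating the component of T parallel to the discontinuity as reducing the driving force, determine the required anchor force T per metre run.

T = 572 kN/m

Resolving forces along and normal to the sliding plane, with the horizontal anchor force T adding T·sinα to the effective normal force and T·cosα acting up the plane against the driving force:
FS = [c_jL + (W cosα − U − V sinα + T sinα) tanφ_j] / [W sinα + V cosα − T cosα]
Without the anchor: N' = 1075.9 kN/m, driving T_d = 1010.2 kN/m, resisting R = 0·15.9 + 1075.9·tan29.8° = 616.2 kN/m, FS = 0.61.
Setting FS = 1.48 and solving for T:
1.48·(1010.2 − T cos35.7°) = 616.2 + T sin35.7°·tan29.8°
T·(sin35.7°·tan29.8° + 1.48·cos35.7°) = 1.48·1010.2 − 616.2
T·(0.5835·0.5727 + 1.48·0.8121) = 1495.1 − 616.2 = 879.0
T·1.5361 = 879.0
T = 572.2 kN/m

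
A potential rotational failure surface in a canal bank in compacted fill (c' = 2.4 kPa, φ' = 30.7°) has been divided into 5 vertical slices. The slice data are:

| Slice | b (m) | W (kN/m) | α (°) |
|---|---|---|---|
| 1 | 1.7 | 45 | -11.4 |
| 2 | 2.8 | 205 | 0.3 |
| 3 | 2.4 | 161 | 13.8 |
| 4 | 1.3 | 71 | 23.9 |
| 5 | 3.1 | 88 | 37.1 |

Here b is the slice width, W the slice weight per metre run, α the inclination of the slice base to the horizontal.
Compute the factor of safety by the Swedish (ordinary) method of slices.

Ordinary method of slices: FS = Σ[c'·Δl_i + (W_i cosα_i)·tanφ'] / Σ W_i sinα_i, with Δl_i = b_i / cosα_i.
Slice 1: Δl = 1.7/cos(-11.4°) = 1.734 m; N'_1 = 45·cos(-11.4°) = 44.1; c'Δl = 4.16; W sinα = -8.9
Slice 2: Δl = 2.8/cos0.3° = 2.800 m; N'_2 = 205·cos0.3° = 205.0; c'Δl = 6.72; W sinα = 1.1
Slice 3: Δl = 2.4/cos13.8° = 2.471 m; N'_3 = 161·cos13.8° = 156.4; c'Δl = 5.93; W sinα = 38.4
Slice 4: Δl = 1.3/cos23.9° = 1.422 m; N'_4 = 71·cos23.9° = 64.9; c'Δl = 3.41; W sinα = 28.8
Slice 5: Δl = 3.1/cos37.1° = 3.887 m; N'_5 = 88·cos37.1° = 70.2; c'Δl = 9.33; W sinα = 53.1
Σc'Δl = 29.6 kN/m; ΣN' = 540.6 kN/m; ΣW sinα = 112.4 kN/m
Resisting = 29.6 + 540.6·tan30.7° = 29.6 + 321.0 = 350.5 kN/m
FS = 350.5 / 112.4 = 3.118

FS = 3.12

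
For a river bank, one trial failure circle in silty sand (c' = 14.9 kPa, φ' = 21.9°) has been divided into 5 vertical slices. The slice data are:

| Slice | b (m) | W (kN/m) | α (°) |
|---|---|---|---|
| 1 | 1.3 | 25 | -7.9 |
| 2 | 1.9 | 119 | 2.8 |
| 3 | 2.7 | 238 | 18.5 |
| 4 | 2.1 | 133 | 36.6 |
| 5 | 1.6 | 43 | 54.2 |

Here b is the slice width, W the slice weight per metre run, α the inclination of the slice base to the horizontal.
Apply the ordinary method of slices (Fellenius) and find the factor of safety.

FS = 1.93

Ordinary method of slices: FS = Σ[c'·Δl_i + (W_i cosα_i)·tanφ'] / Σ W_i sinα_i, with Δl_i = b_i / cosα_i.
Slice 1: Δl = 1.3/cos(-7.9°) = 1.312 m; N'_1 = 25·cos(-7.9°) = 24.8; c'Δl = 19.56; W sinα = -3.4
Slice 2: Δl = 1.9/cos2.8° = 1.902 m; N'_2 = 119·cos2.8° = 118.9; c'Δl = 28.34; W sinα = 5.8
Slice 3: Δl = 2.7/cos18.5° = 2.847 m; N'_3 = 238·cos18.5° = 225.7; c'Δl = 42.42; W sinα = 75.5
Slice 4: Δl = 2.1/cos36.6° = 2.616 m; N'_4 = 133·cos36.6° = 106.8; c'Δl = 38.98; W sinα = 79.3
Slice 5: Δl = 1.6/cos54.2° = 2.735 m; N'_5 = 43·cos54.2° = 25.2; c'Δl = 40.76; W sinα = 34.9
Σc'Δl = 170.1 kN/m; ΣN' = 501.2 kN/m; ΣW sinα = 192.1 kN/m
Resisting = 170.1 + 501.2·tan21.9° = 170.1 + 201.5 = 371.6 kN/m
FS = 371.6 / 192.1 = 1.934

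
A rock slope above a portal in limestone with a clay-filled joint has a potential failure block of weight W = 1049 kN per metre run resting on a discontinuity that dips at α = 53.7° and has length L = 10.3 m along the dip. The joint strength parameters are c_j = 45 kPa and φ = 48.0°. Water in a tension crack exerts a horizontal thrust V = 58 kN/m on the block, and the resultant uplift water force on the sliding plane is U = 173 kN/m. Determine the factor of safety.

FS = 1.03

Resolving the block weight along and normal to the plane and applying the Mohr–Coulomb strength on the joint:
N' = W cosα − U − V sinα = 1049·cos53.7° − 173 − 58·sin53.7° = 401.3 kN/m
Driving force T = W sinα + V cosα = 1049·sin53.7° + 58·cos53.7° = 879.8 kN/m
Resisting force R = c_j·L + N'·tanφ = 45·10.3 + 401.3·tan48.0° = 463.5 + 445.7 = 909.2 kN/m
FS = R / T = 909.2 / 879.8 = 1.033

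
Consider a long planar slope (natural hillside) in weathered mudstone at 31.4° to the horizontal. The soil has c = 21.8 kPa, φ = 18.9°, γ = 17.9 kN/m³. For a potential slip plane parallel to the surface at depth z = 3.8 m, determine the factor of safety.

For an infinite slope with a slip plane parallel to the surface (no pore pressure): FS = [c + γz cos²β tanφ] / [γz sinβ cosβ].
γz = 17.9·3.8 = 68.02 kN/m²
Numerator = 21.8 + 68.02·cos²31.4°·tan18.9° = 21.8 + 68.02·0.7285·0.3424 = 38.767 kPa
Denominator = 68.02·sin31.4°·cos31.4° = 68.02·0.5210·0.8536 = 30.249 kPa
FS = 38.767 / 30.249 = 1.282

FS = 1.28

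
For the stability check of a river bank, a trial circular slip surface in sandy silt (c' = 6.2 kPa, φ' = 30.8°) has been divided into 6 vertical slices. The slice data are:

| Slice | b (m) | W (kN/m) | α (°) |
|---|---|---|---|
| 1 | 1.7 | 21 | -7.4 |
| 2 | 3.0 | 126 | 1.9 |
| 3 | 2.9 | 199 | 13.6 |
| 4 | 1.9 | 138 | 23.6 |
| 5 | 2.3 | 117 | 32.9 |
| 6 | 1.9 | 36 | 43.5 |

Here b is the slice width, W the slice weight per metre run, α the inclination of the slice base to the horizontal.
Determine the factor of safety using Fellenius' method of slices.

FS = 2.33

Ordinary method of slices: FS = Σ[c'·Δl_i + (W_i cosα_i)·tanφ'] / Σ W_i sinα_i, with Δl_i = b_i / cosα_i.
Slice 1: Δl = 1.7/cos(-7.4°) = 1.714 m; N'_1 = 21·cos(-7.4°) = 20.8; c'Δl = 10.63; W sinα = -2.7
Slice 2: Δl = 3.0/cos1.9° = 3.002 m; N'_2 = 126·cos1.9° = 125.9; c'Δl = 18.61; W sinα = 4.2
Slice 3: Δl = 2.9/cos13.6° = 2.984 m; N'_3 = 199·cos13.6° = 193.4; c'Δl = 18.50; W sinα = 46.8
Slice 4: Δl = 1.9/cos23.6° = 2.073 m; N'_4 = 138·cos23.6° = 126.5; c'Δl = 12.86; W sinα = 55.2
Slice 5: Δl = 2.3/cos32.9° = 2.739 m; N'_5 = 117·cos32.9° = 98.2; c'Δl = 16.98; W sinα = 63.6
Slice 6: Δl = 1.9/cos43.5° = 2.619 m; N'_6 = 36·cos43.5° = 26.1; c'Δl = 16.24; W sinα = 24.8
Σc'Δl = 93.8 kN/m; ΣN' = 591.0 kN/m; ΣW sinα = 191.8 kN/m
Resisting = 93.8 + 591.0·tan30.8° = 93.8 + 352.3 = 446.1 kN/m
FS = 446.1 / 191.8 = 2.325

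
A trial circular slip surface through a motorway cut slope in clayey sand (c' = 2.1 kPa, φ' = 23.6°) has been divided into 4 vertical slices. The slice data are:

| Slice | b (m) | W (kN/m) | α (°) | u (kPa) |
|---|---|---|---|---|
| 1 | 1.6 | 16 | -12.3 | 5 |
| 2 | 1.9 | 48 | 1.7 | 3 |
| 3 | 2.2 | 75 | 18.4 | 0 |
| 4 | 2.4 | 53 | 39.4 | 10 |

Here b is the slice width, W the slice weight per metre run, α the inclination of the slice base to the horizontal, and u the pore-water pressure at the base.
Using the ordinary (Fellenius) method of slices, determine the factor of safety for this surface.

Ordinary method of slices: FS = Σ[c'·Δl_i + (W_i cosα_i − u_i·Δl_i)·tanφ'] / Σ W_i sinα_i, with Δl_i = b_i / cosα_i.
Slice 1: Δl = 1.6/cos(-12.3°) = 1.638 m; N'_1 = 16·cos(-12.3°) − 5·1.638 = 7.4; c'Δl = 3.44; W sinα = -3.4
Slice 2: Δl = 1.9/cos1.7° = 1.901 m; N'_2 = 48·cos1.7° − 3·1.901 = 42.3; c'Δl = 3.99; W sinα = 1.4
Slice 3: Δl = 2.2/cos18.4° = 2.319 m; N'_3 = 75·cos18.4° − 0·2.319 = 71.2; c'Δl = 4.87; W sinα = 23.7
Slice 4: Δl = 2.4/cos39.4° = 3.106 m; N'_4 = 53·cos39.4° − 10·3.106 = 9.9; c'Δl = 6.52; W sinα = 33.6
Σc'Δl = 18.8 kN/m; ΣN' = 130.8 kN/m; ΣW sinα = 55.3 kN/m
Resisting = 18.8 + 130.8·tan23.6° = 18.8 + 57.1 = 76.0 kN/m
FS = 76.0 / 55.3 = 1.373

FS = 1.37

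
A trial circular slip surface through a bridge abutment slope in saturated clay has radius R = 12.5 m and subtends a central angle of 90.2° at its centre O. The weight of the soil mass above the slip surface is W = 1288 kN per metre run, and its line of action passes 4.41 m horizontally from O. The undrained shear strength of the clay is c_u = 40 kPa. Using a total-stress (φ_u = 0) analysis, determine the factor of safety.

FS = 1.73

Taking moments about the centre O, the resisting moment is provided by the undrained shear strength acting along the arc:
Arc length L_a = R·θ = 12.5·(90.2°·π/180) = 12.5·1.5743 = 19.68 m
M_R = c_u·L_a·R = 40·19.68·12.5 = 9839.3 kN·m/m
M_D = W·d = 1288·4.41 = 5680.1 kN·m/m
FS = M_R / M_D = 9839.3 / 5680.1 = 1.732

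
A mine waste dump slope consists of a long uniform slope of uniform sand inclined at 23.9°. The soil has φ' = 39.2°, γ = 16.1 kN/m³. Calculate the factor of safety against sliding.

For a dry cohesionless infinite slope the factor of safety is FS = tanφ' / tanβ.
FS = tan39.2° / tan23.9° = 0.8156 / 0.4431 = 1.840

FS = 1.84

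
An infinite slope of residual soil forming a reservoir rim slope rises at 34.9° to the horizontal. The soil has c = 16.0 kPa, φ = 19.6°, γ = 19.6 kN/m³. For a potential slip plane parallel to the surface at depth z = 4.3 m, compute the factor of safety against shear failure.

FS = 0.92

For an infinite slope with a slip plane parallel to the surface (no pore pressure): FS = [c + γz cos²β tanφ] / [γz sinβ cosβ].
γz = 19.6·4.3 = 84.28 kN/m²
Numerator = 16.0 + 84.28·cos²34.9°·tan19.6° = 16.0 + 84.28·0.6726·0.3561 = 36.187 kPa
Denominator = 84.28·sin34.9°·cos34.9° = 84.28·0.5721·0.8202 = 39.548 kPa
FS = 36.187 / 39.548 = 0.915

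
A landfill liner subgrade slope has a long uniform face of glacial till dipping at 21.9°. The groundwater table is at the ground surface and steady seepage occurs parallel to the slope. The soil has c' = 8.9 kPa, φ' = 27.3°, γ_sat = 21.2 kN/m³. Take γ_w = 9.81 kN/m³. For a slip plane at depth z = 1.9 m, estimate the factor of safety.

FS = 1.33

With seepage parallel to the slope and the water table at the surface, the effective normal stress on the slip plane uses the buoyant unit weight γ' = γ_sat − γ_w while the driving shear stress uses γ_sat:
FS = [c' + γ' z cos²β tanφ'] / [γ_sat z sinβ cosβ]
γ' = 21.2 − 9.81 = 11.39 kN/m³
Numerator = 8.9 + 11.39·1.9·cos²21.9°·tan27.3° = 8.9 + 11.39·1.9·0.8609·0.5161 = 18.516 kPa
Denominator = 21.2·1.9·sin21.9°·cos21.9° = 21.2·1.9·0.3730·0.9278 = 13.940 kPa
FS = 18.516 / 13.940 = 1.328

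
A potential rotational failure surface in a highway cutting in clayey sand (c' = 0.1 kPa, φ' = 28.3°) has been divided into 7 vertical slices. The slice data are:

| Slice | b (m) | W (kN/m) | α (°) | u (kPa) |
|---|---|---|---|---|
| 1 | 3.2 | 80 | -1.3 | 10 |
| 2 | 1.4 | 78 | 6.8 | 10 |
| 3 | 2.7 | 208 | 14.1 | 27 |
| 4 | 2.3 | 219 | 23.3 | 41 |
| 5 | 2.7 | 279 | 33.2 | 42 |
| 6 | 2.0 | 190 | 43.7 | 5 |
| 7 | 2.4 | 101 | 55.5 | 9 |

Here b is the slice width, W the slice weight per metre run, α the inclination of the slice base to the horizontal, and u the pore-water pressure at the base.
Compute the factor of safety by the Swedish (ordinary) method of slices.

Ordinary method of slices: FS = Σ[c'·Δl_i + (W_i cosα_i − u_i·Δl_i)·tanφ'] / Σ W_i sinα_i, with Δl_i = b_i / cosα_i.
Slice 1: Δl = 3.2/cos(-1.3°) = 3.201 m; N'_1 = 80·cos(-1.3°) − 10·3.201 = 48.0; c'Δl = 0.32; W sinα = -1.8
Slice 2: Δl = 1.4/cos6.8° = 1.410 m; N'_2 = 78·cos6.8° − 10·1.410 = 63.4; c'Δl = 0.14; W sinα = 9.2
Slice 3: Δl = 2.7/cos14.1° = 2.784 m; N'_3 = 208·cos14.1° − 27·2.784 = 126.6; c'Δl = 0.28; W sinα = 50.7
Slice 4: Δl = 2.3/cos23.3° = 2.504 m; N'_4 = 219·cos23.3° − 41·2.504 = 98.5; c'Δl = 0.25; W sinα = 86.6
Slice 5: Δl = 2.7/cos33.2° = 3.227 m; N'_5 = 279·cos33.2° − 42·3.227 = 97.9; c'Δl = 0.32; W sinα = 152.8
Slice 6: Δl = 2.0/cos43.7° = 2.766 m; N'_6 = 190·cos43.7° − 5·2.766 = 123.5; c'Δl = 0.28; W sinα = 131.3
Slice 7: Δl = 2.4/cos55.5° = 4.237 m; N'_7 = 101·cos55.5° − 9·4.237 = 19.1; c'Δl = 0.42; W sinα = 83.2
Σc'Δl = 2.0 kN/m; ΣN' = 576.9 kN/m; ΣW sinα = 512.0 kN/m
Resisting = 2.0 + 576.9·tan28.3° = 2.0 + 310.6 = 312.6 kN/m
FS = 312.6 / 512.0 = 0.611

FS = 0.61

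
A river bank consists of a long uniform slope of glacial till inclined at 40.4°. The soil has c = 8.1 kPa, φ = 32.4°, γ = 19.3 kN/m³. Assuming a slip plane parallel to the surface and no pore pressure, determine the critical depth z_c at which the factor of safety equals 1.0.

Setting FS = 1.00 in FS = [c + γz cos²β tanφ] / [γz sinβ cosβ] and solving for z:
z = c / [γ cosβ (FS·sinβ − cosβ·tanφ)]
  = 8.1 / [19.3·cos40.4°·(1.00·sin40.4° − cos40.4°·tan32.4°)]
  = 8.1 / [19.3·0.7615·(1.00·0.6481 − 0.7615·0.6346)]
  = 8.1 / 2.4227 = 3.343 m

z_c = 3.34 m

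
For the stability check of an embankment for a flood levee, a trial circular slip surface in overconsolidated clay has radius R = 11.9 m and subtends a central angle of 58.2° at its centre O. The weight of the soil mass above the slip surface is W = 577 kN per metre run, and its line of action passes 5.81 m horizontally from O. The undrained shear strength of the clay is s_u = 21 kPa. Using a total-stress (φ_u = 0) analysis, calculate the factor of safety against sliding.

Taking moments about the centre O, the resisting moment is provided by the undrained shear strength acting along the arc:
Arc length L_a = R·θ = 11.9·(58.2°·π/180) = 11.9·1.0158 = 12.09 m
M_R = s_u·L_a·R = 21·12.09·11.9 = 3020.7 kN·m/m
M_D = W·d = 577·5.81 = 3352.4 kN·m/m
FS = M_R / M_D = 3020.7 / 3352.4 = 0.901

FS = 0.90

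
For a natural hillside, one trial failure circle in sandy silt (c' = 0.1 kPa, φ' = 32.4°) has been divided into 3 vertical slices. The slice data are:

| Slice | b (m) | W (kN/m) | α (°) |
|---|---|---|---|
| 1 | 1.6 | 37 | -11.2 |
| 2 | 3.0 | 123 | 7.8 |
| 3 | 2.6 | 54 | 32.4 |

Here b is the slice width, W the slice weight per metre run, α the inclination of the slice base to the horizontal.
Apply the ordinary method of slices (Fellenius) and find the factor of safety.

Ordinary method of slices: FS = Σ[c'·Δl_i + (W_i cosα_i)·tanφ'] / Σ W_i sinα_i, with Δl_i = b_i / cosα_i.
Slice 1: Δl = 1.6/cos(-11.2°) = 1.631 m; N'_1 = 37·cos(-11.2°) = 36.3; c'Δl = 0.16; W sinα = -7.2
Slice 2: Δl = 3.0/cos7.8° = 3.028 m; N'_2 = 123·cos7.8° = 121.9; c'Δl = 0.30; W sinα = 16.7
Slice 3: Δl = 2.6/cos32.4° = 3.079 m; N'_3 = 54·cos32.4° = 45.6; c'Δl = 0.31; W sinα = 28.9
Σc'Δl = 0.8 kN/m; ΣN' = 203.8 kN/m; ΣW sinα = 38.4 kN/m
Resisting = 0.8 + 203.8·tan32.4° = 0.8 + 129.3 = 130.1 kN/m
FS = 130.1 / 38.4 = 3.384

FS = 3.38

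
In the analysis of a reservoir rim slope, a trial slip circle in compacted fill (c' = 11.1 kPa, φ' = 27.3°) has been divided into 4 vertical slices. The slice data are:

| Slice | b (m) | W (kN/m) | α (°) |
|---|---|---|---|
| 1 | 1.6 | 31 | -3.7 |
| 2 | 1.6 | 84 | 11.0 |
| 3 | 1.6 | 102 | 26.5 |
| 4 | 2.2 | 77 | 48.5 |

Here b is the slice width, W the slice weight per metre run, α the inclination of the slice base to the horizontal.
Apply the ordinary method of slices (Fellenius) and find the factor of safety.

Ordinary method of slices: FS = Σ[c'·Δl_i + (W_i cosα_i)·tanφ'] / Σ W_i sinα_i, with Δl_i = b_i / cosα_i.
Slice 1: Δl = 1.6/cos(-3.7°) = 1.603 m; N'_1 = 31·cos(-3.7°) = 30.9; c'Δl = 17.80; W sinα = -2.0
Slice 2: Δl = 1.6/cos11.0° = 1.630 m; N'_2 = 84·cos11.0° = 82.5; c'Δl = 18.09; W sinα = 16.0
Slice 3: Δl = 1.6/cos26.5° = 1.788 m; N'_3 = 102·cos26.5° = 91.3; c'Δl = 19.85; W sinα = 45.5
Slice 4: Δl = 2.2/cos48.5° = 3.320 m; N'_4 = 77·cos48.5° = 51.0; c'Δl = 36.85; W sinα = 57.7
Σc'Δl = 92.6 kN/m; ΣN' = 255.7 kN/m; ΣW sinα = 117.2 kN/m
Resisting = 92.6 + 255.7·tan27.3° = 92.6 + 132.0 = 224.6 kN/m
FS = 224.6 / 117.2 = 1.916

FS = 1.92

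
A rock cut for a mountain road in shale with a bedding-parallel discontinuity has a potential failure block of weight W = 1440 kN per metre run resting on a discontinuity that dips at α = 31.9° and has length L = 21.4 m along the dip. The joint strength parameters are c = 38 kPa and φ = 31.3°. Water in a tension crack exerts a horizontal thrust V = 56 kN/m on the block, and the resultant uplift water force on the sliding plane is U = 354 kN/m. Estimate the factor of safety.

FS = 1.64

Resolving the block weight along and normal to the plane and applying the Mohr–Coulomb strength on the joint:
N' = W cosα − U − V sinα = 1440·cos31.9° − 354 − 56·sin31.9° = 838.9 kN/m
Driving force T = W sinα + V cosα = 1440·sin31.9° + 56·cos31.9° = 808.5 kN/m
Resisting force R = c·L + N'·tanφ = 38·21.4 + 838.9·tan31.3° = 813.2 + 510.1 = 1323.3 kN/m
FS = R / T = 1323.3 / 808.5 = 1.637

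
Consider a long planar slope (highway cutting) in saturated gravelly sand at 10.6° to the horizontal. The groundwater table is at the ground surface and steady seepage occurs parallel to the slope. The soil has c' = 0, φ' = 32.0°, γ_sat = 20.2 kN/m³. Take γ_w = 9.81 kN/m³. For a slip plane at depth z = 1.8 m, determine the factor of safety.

FS = 1.72

With seepage parallel to the slope and the water table at the surface, the effective normal stress on the slip plane uses the buoyant unit weight γ' = γ_sat − γ_w while the driving shear stress uses γ_sat:
FS = [c' + γ' z cos²β tanφ'] / [γ_sat z sinβ cosβ]
(For c' = 0 this reduces to FS = (γ'/γ_sat)·tanφ'/tanβ.)
γ' = 20.2 − 9.81 = 10.39 kN/m³
Numerator = 0.0 + 10.39·1.8·cos²10.6°·tan32.0° = 0.0 + 10.39·1.8·0.9662·0.6249 = 11.291 kPa
Denominator = 20.2·1.8·sin10.6°·cos10.6° = 20.2·1.8·0.1840·0.9829 = 6.574 kPa
FS = 11.291 / 6.574 = 1.717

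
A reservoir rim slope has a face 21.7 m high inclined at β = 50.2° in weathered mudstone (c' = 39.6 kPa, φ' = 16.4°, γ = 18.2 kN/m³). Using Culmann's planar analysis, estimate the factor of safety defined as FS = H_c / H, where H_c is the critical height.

H_c = (4c'/γ) · sinβ cosφ' / [1 − cos(β − φ')]
    = (4·39.6/18.2) · sin50.2°·cos16.4° / [1 − cos33.8°]
    = 8.703 · 0.7370 / 0.1690 = 37.95 m
FS = H_c / H = 37.95 / 21.7 = 1.749

FS = 1.75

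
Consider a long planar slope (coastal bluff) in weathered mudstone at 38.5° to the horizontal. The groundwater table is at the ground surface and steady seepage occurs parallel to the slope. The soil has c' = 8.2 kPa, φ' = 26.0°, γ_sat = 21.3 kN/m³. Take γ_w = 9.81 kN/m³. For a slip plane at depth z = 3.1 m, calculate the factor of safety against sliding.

With seepage parallel to the slope and the water table at the surface, the effective normal stress on the slip plane uses the buoyant unit weight γ' = γ_sat − γ_w while the driving shear stress uses γ_sat:
FS = [c' + γ' z cos²β tanφ'] / [γ_sat z sinβ cosβ]
γ' = 21.3 − 9.81 = 11.49 kN/m³
Numerator = 8.2 + 11.49·3.1·cos²38.5°·tan26.0° = 8.2 + 11.49·3.1·0.6125·0.4877 = 18.840 kPa
Denominator = 21.3·3.1·sin38.5°·cos38.5° = 21.3·3.1·0.6225·0.7826 = 32.169 kPa
FS = 18.840 / 32.169 = 0.586

FS = 0.59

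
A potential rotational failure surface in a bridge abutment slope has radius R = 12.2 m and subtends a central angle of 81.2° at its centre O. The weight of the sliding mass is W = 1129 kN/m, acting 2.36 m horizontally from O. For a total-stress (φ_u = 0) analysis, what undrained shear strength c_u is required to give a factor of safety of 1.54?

c_u = 19.5 kPa

FS = c_u·L_a·R / (W·d), so c_u = FS·W·d / (L_a·R).
Arc length L_a = R·θ = 12.2·(81.2°·π/180) = 12.2·1.4172 = 17.29 m
c_u = 1.54·1129·2.36 / (17.29·12.2) = 4103.2 / 210.94 = 19.45 kPa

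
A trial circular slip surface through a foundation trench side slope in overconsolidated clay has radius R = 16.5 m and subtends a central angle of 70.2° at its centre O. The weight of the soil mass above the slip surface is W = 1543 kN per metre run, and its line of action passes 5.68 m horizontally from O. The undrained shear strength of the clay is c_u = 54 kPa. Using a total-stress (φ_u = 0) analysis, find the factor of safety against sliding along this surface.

Taking moments about the centre O, the resisting moment is provided by the undrained shear strength acting along the arc:
Arc length L_a = R·θ = 16.5·(70.2°·π/180) = 16.5·1.2252 = 20.22 m
M_R = c_u·L_a·R = 54·20.22·16.5 = 18012.6 kN·m/m
M_D = W·d = 1543·5.68 = 8764.2 kN·m/m
FS = M_R / M_D = 18012.6 / 8764.2 = 2.055

FS = 2.06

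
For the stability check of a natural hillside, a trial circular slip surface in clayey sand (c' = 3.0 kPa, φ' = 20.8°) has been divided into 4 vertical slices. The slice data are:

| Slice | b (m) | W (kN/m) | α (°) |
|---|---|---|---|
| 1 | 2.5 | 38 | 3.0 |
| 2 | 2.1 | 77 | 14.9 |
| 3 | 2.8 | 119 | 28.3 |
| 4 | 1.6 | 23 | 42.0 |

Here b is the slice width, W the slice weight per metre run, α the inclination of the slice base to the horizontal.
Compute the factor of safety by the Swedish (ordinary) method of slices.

Ordinary method of slices: FS = Σ[c'·Δl_i + (W_i cosα_i)·tanφ'] / Σ W_i sinα_i, with Δl_i = b_i / cosα_i.
Slice 1: Δl = 2.5/cos3.0° = 2.503 m; N'_1 = 38·cos3.0° = 37.9; c'Δl = 7.51; W sinα = 2.0
Slice 2: Δl = 2.1/cos14.9° = 2.173 m; N'_2 = 77·cos14.9° = 74.4; c'Δl = 6.52; W sinα = 19.8
Slice 3: Δl = 2.8/cos28.3° = 3.180 m; N'_3 = 119·cos28.3° = 104.8; c'Δl = 9.54; W sinα = 56.4
Slice 4: Δl = 1.6/cos42.0° = 2.153 m; N'_4 = 23·cos42.0° = 17.1; c'Δl = 6.46; W sinα = 15.4
Σc'Δl = 30.0 kN/m; ΣN' = 234.2 kN/m; ΣW sinα = 93.6 kN/m
Resisting = 30.0 + 234.2·tan20.8° = 30.0 + 89.0 = 119.0 kN/m
FS = 119.0 / 93.6 = 1.271

FS = 1.27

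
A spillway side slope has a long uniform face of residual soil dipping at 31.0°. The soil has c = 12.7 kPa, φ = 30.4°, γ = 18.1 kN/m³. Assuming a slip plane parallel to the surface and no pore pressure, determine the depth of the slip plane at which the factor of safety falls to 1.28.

Setting FS = 1.28 in FS = [c + γz cos²β tanφ] / [γz sinβ cosβ] and solving for z:
z = c / [γ cosβ (FS·sinβ − cosβ·tanφ)]
  = 12.7 / [18.1·cos31.0°·(1.28·sin31.0° − cos31.0°·tan30.4°)]
  = 12.7 / [18.1·0.8572·(1.28·0.5150 − 0.8572·0.5867)]
  = 12.7 / 2.4258 = 5.235 m

z = 5.24 m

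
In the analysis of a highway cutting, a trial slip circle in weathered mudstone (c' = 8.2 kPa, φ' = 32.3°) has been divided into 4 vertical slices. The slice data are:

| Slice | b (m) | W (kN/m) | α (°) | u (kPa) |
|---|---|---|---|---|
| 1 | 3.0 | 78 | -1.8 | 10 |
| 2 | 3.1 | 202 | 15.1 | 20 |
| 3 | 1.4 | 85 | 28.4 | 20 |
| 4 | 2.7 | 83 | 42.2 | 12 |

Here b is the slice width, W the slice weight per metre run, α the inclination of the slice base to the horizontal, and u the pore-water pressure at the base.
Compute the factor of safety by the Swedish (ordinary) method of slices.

Ordinary method of slices: FS = Σ[c'·Δl_i + (W_i cosα_i − u_i·Δl_i)·tanφ'] / Σ W_i sinα_i, with Δl_i = b_i / cosα_i.
Slice 1: Δl = 3.0/cos(-1.8°) = 3.001 m; N'_1 = 78·cos(-1.8°) − 10·3.001 = 47.9; c'Δl = 24.61; W sinα = -2.5
Slice 2: Δl = 3.1/cos15.1° = 3.211 m; N'_2 = 202·cos15.1° − 20·3.211 = 130.8; c'Δl = 26.33; W sinα = 52.6
Slice 3: Δl = 1.4/cos28.4° = 1.592 m; N'_3 = 85·cos28.4° − 20·1.592 = 42.9; c'Δl = 13.05; W sinα = 40.4
Slice 4: Δl = 2.7/cos42.2° = 3.645 m; N'_4 = 83·cos42.2° − 12·3.645 = 17.8; c'Δl = 29.89; W sinα = 55.8
Σc'Δl = 93.9 kN/m; ΣN' = 239.4 kN/m; ΣW sinα = 146.4 kN/m
Resisting = 93.9 + 239.4·tan32.3° = 93.9 + 151.4 = 245.2 kN/m
FS = 245.2 / 146.4 = 1.676

FS = 1.68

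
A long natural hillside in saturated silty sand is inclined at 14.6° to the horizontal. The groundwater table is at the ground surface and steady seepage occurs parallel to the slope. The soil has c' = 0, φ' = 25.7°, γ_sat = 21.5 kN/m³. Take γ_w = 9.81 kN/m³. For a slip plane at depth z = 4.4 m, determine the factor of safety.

FS = 1.00

With seepage parallel to the slope and the water table at the surface, the effective normal stress on the slip plane uses the buoyant unit weight γ' = γ_sat − γ_w while the driving shear stress uses γ_sat:
FS = [c' + γ' z cos²β tanφ'] / [γ_sat z sinβ cosβ]
(For c' = 0 this reduces to FS = (γ'/γ_sat)·tanφ'/tanβ.)
γ' = 21.5 − 9.81 = 11.69 kN/m³
Numerator = 0.0 + 11.69·4.4·cos²14.6°·tan25.7° = 0.0 + 11.69·4.4·0.9365·0.4813 = 23.182 kPa
Denominator = 21.5·4.4·sin14.6°·cos14.6° = 21.5·4.4·0.2521·0.9677 = 23.076 kPa
FS = 23.182 / 23.076 = 1.005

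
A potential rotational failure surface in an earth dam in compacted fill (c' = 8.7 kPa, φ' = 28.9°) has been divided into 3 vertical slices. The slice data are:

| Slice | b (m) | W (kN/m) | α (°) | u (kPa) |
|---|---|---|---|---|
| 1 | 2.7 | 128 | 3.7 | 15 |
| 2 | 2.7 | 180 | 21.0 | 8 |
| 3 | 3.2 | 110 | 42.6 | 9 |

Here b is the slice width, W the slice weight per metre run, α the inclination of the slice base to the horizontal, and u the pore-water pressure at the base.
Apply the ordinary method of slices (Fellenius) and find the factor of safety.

FS = 1.61

Ordinary method of slices: FS = Σ[c'·Δl_i + (W_i cosα_i − u_i·Δl_i)·tanφ'] / Σ W_i sinα_i, with Δl_i = b_i / cosα_i.
Slice 1: Δl = 2.7/cos3.7° = 2.706 m; N'_1 = 128·cos3.7° − 15·2.706 = 87.1; c'Δl = 23.54; W sinα = 8.3
Slice 2: Δl = 2.7/cos21.0° = 2.892 m; N'_2 = 180·cos21.0° − 8·2.892 = 144.9; c'Δl = 25.16; W sinα = 64.5
Slice 3: Δl = 3.2/cos42.6° = 4.347 m; N'_3 = 110·cos42.6° − 9·4.347 = 41.8; c'Δl = 37.82; W sinα = 74.5
Σc'Δl = 86.5 kN/m; ΣN' = 273.9 kN/m; ΣW sinα = 147.2 kN/m
Resisting = 86.5 + 273.9·tan28.9° = 86.5 + 151.2 = 237.7 kN/m
FS = 237.7 / 147.2 = 1.615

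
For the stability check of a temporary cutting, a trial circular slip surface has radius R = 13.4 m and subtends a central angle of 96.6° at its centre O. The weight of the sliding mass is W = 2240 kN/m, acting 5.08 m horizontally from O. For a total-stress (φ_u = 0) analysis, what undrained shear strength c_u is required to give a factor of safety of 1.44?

FS = c_u·L_a·R / (W·d), so c_u = FS·W·d / (L_a·R).
Arc length L_a = R·θ = 13.4·(96.6°·π/180) = 13.4·1.6860 = 22.59 m
c_u = 1.44·2240·5.08 / (22.59·13.4) = 16386.0 / 302.74 = 54.13 kPa

c_u = 54.1 kPa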